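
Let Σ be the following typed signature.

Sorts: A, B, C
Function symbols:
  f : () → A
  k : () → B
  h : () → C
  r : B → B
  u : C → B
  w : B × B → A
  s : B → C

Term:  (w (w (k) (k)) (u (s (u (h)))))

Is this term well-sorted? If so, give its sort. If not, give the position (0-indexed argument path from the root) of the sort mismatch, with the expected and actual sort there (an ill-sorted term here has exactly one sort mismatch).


    (k) : B
    (k) : B
  (w (k) (k)) : A
        (h) : C
      (u (h)) : B
    (s (u (h))) : C
  (u (s (u (h)))) : B
(w (w (k) (k)) (u (s (u (h))))) : ✗ arg 0 at [0] has sort A, expected B

ill-sorted at position [0]: expected B, got A


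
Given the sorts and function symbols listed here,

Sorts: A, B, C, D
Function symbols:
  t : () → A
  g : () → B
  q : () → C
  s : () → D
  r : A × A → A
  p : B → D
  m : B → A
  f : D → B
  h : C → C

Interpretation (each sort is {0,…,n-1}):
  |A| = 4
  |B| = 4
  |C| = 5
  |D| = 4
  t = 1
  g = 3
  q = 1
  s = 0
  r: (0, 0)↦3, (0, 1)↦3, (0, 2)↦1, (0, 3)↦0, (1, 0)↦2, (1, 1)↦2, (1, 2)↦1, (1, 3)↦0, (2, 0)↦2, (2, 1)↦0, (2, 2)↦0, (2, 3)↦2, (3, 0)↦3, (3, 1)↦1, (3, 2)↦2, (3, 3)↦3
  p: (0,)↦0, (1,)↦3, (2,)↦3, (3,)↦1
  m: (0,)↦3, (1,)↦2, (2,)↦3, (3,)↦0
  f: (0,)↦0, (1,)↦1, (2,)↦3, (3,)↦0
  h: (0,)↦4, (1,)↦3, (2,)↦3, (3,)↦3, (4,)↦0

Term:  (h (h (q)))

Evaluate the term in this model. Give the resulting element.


  q = 1
  (h (q)) = h(1,) = 3
  (h (h (q))) = h(3,) = 3

value = 3


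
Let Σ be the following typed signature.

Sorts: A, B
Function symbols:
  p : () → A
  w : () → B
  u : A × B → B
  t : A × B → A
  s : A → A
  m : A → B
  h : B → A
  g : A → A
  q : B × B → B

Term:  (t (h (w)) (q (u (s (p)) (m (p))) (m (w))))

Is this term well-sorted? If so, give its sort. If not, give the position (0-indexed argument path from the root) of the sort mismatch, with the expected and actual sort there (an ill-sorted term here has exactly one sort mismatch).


    (w) : B
  (h (w)) : A
        (p) : A
      (s (p)) : A
        (p) : A
      (m (p)) : B
    (u (s (p)) (m (p))) : B
      (w) : B
    (m (w)) : ✗ arg 0 at [1, 1, 0] has sort B, expected A

ill-sorted at position [1, 1, 0]: expected A, got B


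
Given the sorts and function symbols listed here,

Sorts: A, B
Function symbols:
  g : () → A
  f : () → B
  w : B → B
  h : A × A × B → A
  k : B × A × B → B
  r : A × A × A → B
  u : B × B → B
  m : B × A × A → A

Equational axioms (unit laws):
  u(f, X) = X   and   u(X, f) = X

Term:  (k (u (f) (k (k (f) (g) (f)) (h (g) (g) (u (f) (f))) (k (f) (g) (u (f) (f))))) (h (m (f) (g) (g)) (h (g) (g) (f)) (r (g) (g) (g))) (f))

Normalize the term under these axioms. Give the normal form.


normal form = (k (k (k (f) (g) (f)) (h (g) (g) (f)) (k (f) (g) (f))) (h (m (f) (g) (g)) (h (g) (g) (f)) (r (g) (g) (g))) (f))

1. (k (u (f) (k (k (f) (g) (f)) (h (g) (g) (u (f) (f))) (k (f) (g) (u (f) (f))))) (h (m (f) (g) (g)) (h (g) (g) (f)) (r (g) (g) (g))) (f))  →  (k (k (k (f) (g) (f)) (h (g) (g) (u (f) (f))) (k (f) (g) (u (f) (f)))) (h (m (f) (g) (g)) (h (g) (g) (f)) (r (g) (g) (g))) (f))
2. (k (k (k (f) (g) (f)) (h (g) (g) (u (f) (f))) (k (f) (g) (u (f) (f)))) (h (m (f) (g) (g)) (h (g) (g) (f)) (r (g) (g) (g))) (f))  →  (k (k (k (f) (g) (f)) (h (g) (g) (f)) (k (f) (g) (u (f) (f)))) (h (m (f) (g) (g)) (h (g) (g) (f)) (r (g) (g) (g))) (f))
3. (k (k (k (f) (g) (f)) (h (g) (g) (f)) (k (f) (g) (u (f) (f)))) (h (m (f) (g) (g)) (h (g) (g) (f)) (r (g) (g) (g))) (f))  →  (k (k (k (f) (g) (f)) (h (g) (g) (f)) (k (f) (g) (f))) (h (m (f) (g) (g)) (h (g) (g) (f)) (r (g) (g) (g))) (f))


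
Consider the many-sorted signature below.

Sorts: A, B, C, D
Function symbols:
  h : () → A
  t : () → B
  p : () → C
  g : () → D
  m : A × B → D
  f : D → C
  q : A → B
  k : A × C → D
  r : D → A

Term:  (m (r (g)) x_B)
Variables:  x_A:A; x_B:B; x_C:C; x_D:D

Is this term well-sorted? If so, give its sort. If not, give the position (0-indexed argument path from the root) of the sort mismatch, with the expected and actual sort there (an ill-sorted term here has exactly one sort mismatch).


    (g) : D
  (r (g)) : A
  x_B : B
(m (r (g)) x_B) : D

well-sorted; sort = D


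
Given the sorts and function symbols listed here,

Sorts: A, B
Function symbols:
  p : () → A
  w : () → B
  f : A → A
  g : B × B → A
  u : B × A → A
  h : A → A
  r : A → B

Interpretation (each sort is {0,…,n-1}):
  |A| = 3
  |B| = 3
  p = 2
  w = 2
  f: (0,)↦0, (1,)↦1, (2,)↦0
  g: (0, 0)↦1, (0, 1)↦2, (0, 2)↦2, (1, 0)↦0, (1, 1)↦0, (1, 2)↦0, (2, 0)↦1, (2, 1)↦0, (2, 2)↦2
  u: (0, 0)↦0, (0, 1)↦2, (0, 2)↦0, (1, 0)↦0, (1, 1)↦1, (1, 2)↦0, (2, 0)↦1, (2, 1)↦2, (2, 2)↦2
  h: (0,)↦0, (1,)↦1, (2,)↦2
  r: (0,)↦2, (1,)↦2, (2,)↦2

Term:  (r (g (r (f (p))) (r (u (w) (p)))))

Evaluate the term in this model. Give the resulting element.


value = 2

  p = 2
  (f (p)) = f(2,) = 0
  (r (f (p))) = r(0,) = 2
  w = 2
  p = 2
  (u (w) (p)) = u(2, 2) = 2
  (r (u (w) (p))) = r(2,) = 2
  (g (r (f (p))) (r (u (w) (p)))) = g(2, 2) = 2
  (r (g (r (f (p))) (r (u (w) (p))))) = r(2,) = 2


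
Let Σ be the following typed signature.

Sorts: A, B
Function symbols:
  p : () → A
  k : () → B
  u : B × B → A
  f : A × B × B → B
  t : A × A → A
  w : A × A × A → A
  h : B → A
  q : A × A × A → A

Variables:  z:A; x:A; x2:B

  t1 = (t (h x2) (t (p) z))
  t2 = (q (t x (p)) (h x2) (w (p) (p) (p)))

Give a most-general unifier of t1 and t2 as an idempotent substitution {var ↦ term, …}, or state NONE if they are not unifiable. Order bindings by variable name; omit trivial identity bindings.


head clash or occurs-check failure — not unifiable

NONE (not unifiable)


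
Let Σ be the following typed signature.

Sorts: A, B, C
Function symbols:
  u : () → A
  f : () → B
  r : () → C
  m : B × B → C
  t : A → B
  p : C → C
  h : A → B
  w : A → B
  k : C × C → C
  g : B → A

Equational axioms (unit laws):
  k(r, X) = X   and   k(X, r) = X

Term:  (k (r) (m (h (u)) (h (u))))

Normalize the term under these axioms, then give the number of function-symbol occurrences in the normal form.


size = 5

1. (k (r) (m (h (u)) (h (u))))  →  (m (h (u)) (h (u)))
normal form: (m (h (u)) (h (u)))


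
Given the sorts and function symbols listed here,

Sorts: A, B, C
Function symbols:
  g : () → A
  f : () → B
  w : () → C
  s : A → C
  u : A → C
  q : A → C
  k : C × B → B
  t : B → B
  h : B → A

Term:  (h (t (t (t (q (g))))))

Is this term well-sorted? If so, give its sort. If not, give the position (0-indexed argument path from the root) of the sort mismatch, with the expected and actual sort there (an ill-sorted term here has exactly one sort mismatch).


ill-sorted at position [0, 0, 0, 0]: expected B, got C

          (g) : A
        (q (g)) : C
      (t (q (g))) : ✗ arg 0 at [0, 0, 0, 0] has sort C, expected B


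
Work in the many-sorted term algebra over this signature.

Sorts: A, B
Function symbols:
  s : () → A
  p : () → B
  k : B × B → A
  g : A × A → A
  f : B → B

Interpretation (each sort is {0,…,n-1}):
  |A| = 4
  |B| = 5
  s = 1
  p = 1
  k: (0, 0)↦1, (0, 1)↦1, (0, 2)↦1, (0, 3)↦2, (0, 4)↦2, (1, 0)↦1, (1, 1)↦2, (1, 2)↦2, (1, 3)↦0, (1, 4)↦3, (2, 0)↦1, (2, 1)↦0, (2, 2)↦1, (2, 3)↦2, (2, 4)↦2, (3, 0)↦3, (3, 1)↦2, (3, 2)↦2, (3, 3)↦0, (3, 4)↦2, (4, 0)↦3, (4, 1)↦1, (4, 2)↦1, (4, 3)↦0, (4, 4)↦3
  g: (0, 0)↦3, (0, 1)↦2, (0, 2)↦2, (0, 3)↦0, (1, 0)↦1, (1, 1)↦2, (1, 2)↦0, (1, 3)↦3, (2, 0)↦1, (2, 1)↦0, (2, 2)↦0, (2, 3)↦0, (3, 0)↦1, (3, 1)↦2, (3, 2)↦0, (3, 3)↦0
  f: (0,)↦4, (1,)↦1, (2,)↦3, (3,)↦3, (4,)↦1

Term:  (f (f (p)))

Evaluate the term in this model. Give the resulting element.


  p = 1
  (f (p)) = f(1,) = 1
  (f (f (p))) = f(1,) = 1

value = 1


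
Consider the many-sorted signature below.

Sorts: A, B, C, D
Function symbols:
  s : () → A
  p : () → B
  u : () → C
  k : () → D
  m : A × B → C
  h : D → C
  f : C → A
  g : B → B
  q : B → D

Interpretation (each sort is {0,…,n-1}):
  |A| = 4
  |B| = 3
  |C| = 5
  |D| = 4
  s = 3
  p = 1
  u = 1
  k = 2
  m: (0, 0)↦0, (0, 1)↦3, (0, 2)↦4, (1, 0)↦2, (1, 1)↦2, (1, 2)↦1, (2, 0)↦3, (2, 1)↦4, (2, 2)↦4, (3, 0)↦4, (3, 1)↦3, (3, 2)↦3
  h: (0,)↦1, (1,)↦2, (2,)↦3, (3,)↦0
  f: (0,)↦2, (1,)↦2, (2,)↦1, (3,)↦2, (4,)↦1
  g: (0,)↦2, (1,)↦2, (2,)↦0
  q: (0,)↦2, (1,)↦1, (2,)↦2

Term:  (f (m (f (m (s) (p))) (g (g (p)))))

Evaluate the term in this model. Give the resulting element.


  s = 3
  p = 1
  (m (s) (p)) = m(3, 1) = 3
  (f (m (s) (p))) = f(3,) = 2
  p = 1
  (g (p)) = g(1,) = 2
  (g (g (p))) = g(2,) = 0
  (m (f (m (s) (p))) (g (g (p)))) = m(2, 0) = 3
  (f (m (f (m (s) (p))) (g (g (p))))) = f(3,) = 2

value = 2


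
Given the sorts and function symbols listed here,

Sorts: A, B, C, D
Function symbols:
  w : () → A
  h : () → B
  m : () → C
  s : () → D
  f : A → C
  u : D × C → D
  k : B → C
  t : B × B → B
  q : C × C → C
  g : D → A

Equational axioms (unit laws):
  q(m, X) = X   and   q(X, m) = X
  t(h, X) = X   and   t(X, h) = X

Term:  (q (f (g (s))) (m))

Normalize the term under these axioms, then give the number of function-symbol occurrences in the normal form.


1. (q (f (g (s))) (m))  →  (f (g (s)))
normal form: (f (g (s)))

size = 3


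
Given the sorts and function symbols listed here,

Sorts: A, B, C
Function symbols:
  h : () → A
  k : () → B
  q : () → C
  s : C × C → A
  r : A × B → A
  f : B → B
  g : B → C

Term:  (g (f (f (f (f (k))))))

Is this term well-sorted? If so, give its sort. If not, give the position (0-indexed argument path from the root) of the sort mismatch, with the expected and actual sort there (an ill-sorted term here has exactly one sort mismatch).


          (k) : B
        (f (k)) : B
      (f (f (k))) : B
    (f (f (f (k)))) : B
  (f (f (f (f (k))))) : B
(g (f (f (f (f (k)))))) : C

well-sorted; sort = C


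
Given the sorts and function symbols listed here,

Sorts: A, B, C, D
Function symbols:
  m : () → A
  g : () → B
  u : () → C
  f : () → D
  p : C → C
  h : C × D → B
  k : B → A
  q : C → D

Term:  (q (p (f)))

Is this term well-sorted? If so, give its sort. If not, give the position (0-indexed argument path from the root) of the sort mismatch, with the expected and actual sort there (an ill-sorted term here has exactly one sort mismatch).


    (f) : D
  (p (f)) : ✗ arg 0 at [0, 0] has sort D, expected C

ill-sorted at position [0, 0]: expected C, got D


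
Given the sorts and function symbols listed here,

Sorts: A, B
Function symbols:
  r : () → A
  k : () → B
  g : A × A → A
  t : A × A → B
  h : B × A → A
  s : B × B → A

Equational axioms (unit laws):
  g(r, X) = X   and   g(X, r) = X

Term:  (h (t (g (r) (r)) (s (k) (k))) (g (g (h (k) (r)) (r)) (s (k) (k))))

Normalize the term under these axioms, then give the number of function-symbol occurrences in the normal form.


size = 13

1. (h (t (g (r) (r)) (s (k) (k))) (g (g (h (k) (r)) (r)) (s (k) (k))))  →  (h (t (r) (s (k) (k))) (g (g (h (k) (r)) (r)) (s (k) (k))))
2. (h (t (r) (s (k) (k))) (g (g (h (k) (r)) (r)) (s (k) (k))))  →  (h (t (r) (s (k) (k))) (g (h (k) (r)) (s (k) (k))))
normal form: (h (t (r) (s (k) (k))) (g (h (k) (r)) (s (k) (k))))


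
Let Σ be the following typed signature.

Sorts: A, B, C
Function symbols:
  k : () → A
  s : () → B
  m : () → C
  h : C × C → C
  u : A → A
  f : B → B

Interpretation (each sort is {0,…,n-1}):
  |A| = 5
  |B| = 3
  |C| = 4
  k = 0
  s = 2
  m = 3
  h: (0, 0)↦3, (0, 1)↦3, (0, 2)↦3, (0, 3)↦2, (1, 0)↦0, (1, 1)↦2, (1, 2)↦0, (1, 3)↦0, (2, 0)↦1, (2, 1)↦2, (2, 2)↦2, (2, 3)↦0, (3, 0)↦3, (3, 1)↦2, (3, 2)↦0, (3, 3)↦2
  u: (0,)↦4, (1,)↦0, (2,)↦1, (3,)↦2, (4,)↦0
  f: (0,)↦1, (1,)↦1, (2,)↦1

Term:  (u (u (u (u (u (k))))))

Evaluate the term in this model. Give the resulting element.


value = 4

  k = 0
  (u (k)) = u(0,) = 4
  (u (u (k))) = u(4,) = 0
  (u (u (u (k)))) = u(0,) = 4
  (u (u (u (u (k))))) = u(4,) = 0
  (u (u (u (u (u (k)))))) = u(0,) = 4


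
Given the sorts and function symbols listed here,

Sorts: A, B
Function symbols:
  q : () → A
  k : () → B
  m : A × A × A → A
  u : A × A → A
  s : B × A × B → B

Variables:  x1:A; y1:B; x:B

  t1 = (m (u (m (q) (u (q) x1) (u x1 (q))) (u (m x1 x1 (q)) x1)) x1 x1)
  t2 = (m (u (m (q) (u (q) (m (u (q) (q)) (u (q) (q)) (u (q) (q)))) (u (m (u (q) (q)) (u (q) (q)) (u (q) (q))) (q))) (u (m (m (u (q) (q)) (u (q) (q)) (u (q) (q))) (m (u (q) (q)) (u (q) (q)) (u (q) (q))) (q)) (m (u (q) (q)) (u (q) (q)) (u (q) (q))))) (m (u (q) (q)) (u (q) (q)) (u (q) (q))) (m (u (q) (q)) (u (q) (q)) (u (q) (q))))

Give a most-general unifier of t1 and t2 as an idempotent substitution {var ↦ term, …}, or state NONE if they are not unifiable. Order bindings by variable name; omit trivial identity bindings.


{x1 ↦ (m (u (q) (q)) (u (q) (q)) (u (q) (q)))}


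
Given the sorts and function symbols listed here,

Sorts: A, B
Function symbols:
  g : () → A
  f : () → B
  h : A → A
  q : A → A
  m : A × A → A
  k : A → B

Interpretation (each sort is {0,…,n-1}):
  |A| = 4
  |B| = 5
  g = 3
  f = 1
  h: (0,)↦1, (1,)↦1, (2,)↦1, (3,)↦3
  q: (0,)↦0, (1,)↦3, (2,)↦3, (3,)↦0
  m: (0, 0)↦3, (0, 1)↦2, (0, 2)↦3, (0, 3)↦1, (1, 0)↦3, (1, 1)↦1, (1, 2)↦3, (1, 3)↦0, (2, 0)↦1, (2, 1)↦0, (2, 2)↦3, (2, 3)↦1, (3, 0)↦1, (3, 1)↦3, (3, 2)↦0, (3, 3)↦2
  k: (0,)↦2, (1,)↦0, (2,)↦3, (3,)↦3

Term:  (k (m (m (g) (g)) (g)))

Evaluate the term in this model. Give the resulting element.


  g = 3
  g = 3
  (m (g) (g)) = m(3, 3) = 2
  g = 3
  (m (m (g) (g)) (g)) = m(2, 3) = 1
  (k (m (m (g) (g)) (g))) = k(1,) = 0

value = 0


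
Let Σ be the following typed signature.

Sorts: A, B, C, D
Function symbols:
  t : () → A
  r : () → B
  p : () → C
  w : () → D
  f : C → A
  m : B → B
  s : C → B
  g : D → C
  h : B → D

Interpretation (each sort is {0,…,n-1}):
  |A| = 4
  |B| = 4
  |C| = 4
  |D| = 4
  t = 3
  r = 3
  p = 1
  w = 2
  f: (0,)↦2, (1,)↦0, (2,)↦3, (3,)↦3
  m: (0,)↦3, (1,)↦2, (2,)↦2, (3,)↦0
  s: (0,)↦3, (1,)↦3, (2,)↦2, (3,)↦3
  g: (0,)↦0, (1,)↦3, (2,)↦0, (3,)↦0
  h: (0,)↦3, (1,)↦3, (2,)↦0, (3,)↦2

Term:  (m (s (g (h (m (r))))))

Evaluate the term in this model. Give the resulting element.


value = 0

  r = 3
  (m (r)) = m(3,) = 0
  (h (m (r))) = h(0,) = 3
  (g (h (m (r)))) = g(3,) = 0
  (s (g (h (m (r))))) = s(0,) = 3
  (m (s (g (h (m (r)))))) = m(3,) = 0


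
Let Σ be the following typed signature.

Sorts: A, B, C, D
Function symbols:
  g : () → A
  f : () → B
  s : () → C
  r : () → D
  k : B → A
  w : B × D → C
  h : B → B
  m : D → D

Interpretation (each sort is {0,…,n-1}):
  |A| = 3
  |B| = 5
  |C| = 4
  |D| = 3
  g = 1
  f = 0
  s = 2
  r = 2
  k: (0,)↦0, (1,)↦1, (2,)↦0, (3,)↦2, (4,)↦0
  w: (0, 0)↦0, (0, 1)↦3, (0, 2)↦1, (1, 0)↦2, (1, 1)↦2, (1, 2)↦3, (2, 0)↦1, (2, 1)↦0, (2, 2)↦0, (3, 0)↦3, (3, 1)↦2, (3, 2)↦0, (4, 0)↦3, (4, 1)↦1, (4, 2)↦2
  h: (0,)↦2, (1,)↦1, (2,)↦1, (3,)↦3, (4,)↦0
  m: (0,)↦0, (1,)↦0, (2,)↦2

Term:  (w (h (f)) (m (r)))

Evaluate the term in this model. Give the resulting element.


value = 0

  f = 0
  (h (f)) = h(0,) = 2
  r = 2
  (m (r)) = m(2,) = 2
  (w (h (f)) (m (r))) = w(2, 2) = 0


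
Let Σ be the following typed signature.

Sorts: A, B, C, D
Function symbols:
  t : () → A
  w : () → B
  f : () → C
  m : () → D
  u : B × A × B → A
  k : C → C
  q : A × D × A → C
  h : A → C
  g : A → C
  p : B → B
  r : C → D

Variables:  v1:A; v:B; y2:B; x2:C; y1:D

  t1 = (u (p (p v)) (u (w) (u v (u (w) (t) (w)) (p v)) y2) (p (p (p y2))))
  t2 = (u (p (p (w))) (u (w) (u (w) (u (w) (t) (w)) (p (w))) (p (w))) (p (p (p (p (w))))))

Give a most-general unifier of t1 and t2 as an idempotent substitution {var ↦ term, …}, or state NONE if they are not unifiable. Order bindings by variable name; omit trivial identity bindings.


{v ↦ (w), y2 ↦ (p (w))}


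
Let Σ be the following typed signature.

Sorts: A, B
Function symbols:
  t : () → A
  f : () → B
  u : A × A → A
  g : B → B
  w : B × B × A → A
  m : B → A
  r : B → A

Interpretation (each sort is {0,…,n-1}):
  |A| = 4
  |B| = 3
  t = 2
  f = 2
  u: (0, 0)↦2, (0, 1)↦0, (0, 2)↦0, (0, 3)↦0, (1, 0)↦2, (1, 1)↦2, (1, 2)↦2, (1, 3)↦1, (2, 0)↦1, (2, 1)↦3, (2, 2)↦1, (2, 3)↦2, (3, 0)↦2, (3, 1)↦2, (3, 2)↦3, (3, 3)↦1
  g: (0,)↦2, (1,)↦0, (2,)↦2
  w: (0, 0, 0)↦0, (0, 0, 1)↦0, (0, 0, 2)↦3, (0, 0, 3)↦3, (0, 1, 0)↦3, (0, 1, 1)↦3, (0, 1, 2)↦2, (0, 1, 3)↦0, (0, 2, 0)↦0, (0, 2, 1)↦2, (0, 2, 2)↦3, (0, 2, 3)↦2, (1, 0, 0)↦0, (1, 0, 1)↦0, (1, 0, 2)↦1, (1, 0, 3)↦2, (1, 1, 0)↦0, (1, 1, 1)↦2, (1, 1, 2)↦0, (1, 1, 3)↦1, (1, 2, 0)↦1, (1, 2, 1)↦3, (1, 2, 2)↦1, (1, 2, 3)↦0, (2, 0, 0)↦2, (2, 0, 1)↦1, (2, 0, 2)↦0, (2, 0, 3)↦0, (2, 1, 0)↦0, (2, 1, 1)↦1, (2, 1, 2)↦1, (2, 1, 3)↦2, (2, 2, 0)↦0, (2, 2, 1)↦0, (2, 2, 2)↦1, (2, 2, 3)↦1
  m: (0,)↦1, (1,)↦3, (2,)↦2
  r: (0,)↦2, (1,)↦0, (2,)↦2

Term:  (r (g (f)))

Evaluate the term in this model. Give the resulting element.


value = 2

  f = 2
  (g (f)) = g(2,) = 2
  (r (g (f))) = r(2,) = 2


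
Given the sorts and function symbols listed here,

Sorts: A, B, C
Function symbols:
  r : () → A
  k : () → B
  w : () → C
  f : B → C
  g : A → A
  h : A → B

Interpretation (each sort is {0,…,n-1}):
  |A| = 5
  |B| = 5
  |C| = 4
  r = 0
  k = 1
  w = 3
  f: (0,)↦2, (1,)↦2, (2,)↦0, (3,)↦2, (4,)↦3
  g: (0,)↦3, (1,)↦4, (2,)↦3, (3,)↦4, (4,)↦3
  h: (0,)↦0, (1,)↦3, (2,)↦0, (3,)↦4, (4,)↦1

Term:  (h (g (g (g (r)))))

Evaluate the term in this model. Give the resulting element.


value = 4

  r = 0
  (g (r)) = g(0,) = 3
  (g (g (r))) = g(3,) = 4
  (g (g (g (r)))) = g(4,) = 3
  (h (g (g (g (r))))) = h(3,) = 4


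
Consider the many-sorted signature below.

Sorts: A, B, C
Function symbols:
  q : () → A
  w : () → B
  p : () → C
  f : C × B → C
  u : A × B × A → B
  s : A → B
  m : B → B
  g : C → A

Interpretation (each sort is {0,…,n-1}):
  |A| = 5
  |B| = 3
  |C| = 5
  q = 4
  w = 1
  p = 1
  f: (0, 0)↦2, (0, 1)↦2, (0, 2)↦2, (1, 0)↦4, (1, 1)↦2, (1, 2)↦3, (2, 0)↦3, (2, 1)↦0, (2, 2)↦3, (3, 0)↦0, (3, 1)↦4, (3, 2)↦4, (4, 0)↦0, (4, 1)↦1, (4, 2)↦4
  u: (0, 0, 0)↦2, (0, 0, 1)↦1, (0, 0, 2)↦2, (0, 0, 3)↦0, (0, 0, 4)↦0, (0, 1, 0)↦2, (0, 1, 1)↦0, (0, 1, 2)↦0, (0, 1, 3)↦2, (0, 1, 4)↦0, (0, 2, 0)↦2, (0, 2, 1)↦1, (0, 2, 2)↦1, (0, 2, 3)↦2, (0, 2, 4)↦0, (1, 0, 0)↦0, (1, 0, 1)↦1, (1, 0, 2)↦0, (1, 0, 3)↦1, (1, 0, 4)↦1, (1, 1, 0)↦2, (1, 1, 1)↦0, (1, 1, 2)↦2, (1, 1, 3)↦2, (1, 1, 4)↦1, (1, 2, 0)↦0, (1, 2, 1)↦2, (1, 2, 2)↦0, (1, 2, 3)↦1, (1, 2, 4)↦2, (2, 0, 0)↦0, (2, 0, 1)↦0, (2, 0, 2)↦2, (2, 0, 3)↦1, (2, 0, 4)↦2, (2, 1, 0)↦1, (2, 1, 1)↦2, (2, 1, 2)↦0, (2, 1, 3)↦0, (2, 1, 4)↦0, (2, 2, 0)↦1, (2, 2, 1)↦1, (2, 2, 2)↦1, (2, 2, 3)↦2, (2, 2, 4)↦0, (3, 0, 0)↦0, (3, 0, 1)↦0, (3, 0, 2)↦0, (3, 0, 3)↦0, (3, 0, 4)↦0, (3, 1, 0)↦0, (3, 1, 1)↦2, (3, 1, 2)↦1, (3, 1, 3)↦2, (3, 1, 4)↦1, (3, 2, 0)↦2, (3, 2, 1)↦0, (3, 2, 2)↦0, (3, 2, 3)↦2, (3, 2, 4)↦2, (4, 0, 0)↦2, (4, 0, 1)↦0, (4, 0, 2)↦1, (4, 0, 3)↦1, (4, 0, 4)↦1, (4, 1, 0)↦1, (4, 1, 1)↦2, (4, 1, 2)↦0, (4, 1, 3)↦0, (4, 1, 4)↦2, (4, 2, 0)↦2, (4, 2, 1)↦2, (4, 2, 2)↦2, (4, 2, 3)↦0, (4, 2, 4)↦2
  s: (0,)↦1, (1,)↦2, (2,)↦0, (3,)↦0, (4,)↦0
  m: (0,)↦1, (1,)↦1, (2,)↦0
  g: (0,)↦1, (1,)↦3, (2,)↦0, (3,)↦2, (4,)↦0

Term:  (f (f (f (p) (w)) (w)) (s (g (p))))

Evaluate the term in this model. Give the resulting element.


value = 2

  p = 1
  w = 1
  (f (p) (w)) = f(1, 1) = 2
  w = 1
  (f (f (p) (w)) (w)) = f(2, 1) = 0
  p = 1
  (g (p)) = g(1,) = 3
  (s (g (p))) = s(3,) = 0
  (f (f (f (p) (w)) (w)) (s (g (p)))) = f(0, 0) = 2


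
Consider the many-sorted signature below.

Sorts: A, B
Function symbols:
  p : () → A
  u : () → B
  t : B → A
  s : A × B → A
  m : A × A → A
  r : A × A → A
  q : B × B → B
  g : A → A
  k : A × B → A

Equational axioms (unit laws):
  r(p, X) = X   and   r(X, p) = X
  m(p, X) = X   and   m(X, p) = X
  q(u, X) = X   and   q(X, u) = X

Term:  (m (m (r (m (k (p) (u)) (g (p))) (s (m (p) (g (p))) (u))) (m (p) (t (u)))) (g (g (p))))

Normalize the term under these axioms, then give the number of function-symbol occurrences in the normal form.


size = 18

1. (m (m (r (m (k (p) (u)) (g (p))) (s (m (p) (g (p))) (u))) (m (p) (t (u)))) (g (g (p))))  →  (m (m (r (m (k (p) (u)) (g (p))) (s (g (p)) (u))) (m (p) (t (u)))) (g (g (p))))
2. (m (m (r (m (k (p) (u)) (g (p))) (s (g (p)) (u))) (m (p) (t (u)))) (g (g (p))))  →  (m (m (r (m (k (p) (u)) (g (p))) (s (g (p)) (u))) (t (u))) (g (g (p))))
normal form: (m (m (r (m (k (p) (u)) (g (p))) (s (g (p)) (u))) (t (u))) (g (g (p))))


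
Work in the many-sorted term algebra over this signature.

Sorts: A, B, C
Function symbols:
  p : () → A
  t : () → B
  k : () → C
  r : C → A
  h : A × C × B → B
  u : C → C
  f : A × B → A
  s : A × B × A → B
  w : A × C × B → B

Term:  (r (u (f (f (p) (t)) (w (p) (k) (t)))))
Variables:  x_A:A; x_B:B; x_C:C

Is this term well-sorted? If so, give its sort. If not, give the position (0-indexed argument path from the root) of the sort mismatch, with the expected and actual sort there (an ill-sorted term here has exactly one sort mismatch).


        (p) : A
        (t) : B
      (f (p) (t)) : A
        (p) : A
        (k) : C
        (t) : B
      (w (p) (k) (t)) : B
    (f (f (p) (t)) (w (p) (k) (t))) : A
  (u (f (f (p) (t)) (w (p) (k) (t)))) : ✗ arg 0 at [0, 0] has sort A, expected C

ill-sorted at position [0, 0]: expected C, got A


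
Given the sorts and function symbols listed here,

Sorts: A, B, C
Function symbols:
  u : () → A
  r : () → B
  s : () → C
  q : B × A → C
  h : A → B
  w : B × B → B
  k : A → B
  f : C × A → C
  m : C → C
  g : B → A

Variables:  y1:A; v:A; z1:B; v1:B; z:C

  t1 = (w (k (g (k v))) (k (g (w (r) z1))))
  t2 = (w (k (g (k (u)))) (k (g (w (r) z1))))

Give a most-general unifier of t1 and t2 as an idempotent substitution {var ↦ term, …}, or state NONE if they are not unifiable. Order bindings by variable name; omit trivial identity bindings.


{v ↦ (u)}


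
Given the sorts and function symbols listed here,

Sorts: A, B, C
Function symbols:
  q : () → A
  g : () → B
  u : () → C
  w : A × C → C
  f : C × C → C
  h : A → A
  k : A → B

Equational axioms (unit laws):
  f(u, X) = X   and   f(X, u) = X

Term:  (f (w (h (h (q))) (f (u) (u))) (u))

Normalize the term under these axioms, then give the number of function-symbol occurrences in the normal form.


1. (f (w (h (h (q))) (f (u) (u))) (u))  →  (w (h (h (q))) (f (u) (u)))
2. (w (h (h (q))) (f (u) (u)))  →  (w (h (h (q))) (u))
normal form: (w (h (h (q))) (u))

size = 5


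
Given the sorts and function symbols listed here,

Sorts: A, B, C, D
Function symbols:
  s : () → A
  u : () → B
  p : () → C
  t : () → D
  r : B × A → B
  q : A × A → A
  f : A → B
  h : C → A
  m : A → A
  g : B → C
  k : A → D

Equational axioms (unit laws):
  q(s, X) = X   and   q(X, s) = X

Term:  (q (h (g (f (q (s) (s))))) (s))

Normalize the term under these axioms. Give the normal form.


normal form = (h (g (f (s))))

1. (q (h (g (f (q (s) (s))))) (s))  →  (h (g (f (q (s) (s)))))
2. (h (g (f (q (s) (s)))))  →  (h (g (f (s))))


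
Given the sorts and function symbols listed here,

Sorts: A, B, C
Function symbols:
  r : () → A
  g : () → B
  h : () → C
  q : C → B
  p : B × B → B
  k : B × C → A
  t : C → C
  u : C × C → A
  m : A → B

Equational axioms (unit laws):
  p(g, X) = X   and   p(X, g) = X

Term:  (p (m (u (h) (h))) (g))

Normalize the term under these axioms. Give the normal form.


normal form = (m (u (h) (h)))

1. (p (m (u (h) (h))) (g))  →  (m (u (h) (h)))


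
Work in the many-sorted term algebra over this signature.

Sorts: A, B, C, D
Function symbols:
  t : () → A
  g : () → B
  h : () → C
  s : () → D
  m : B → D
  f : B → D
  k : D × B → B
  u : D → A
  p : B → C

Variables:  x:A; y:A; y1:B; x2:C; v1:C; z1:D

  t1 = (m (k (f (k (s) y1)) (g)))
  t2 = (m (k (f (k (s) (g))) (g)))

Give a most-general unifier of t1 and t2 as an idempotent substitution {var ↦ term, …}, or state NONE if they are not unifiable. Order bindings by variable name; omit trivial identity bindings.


{y1 ↦ (g)}


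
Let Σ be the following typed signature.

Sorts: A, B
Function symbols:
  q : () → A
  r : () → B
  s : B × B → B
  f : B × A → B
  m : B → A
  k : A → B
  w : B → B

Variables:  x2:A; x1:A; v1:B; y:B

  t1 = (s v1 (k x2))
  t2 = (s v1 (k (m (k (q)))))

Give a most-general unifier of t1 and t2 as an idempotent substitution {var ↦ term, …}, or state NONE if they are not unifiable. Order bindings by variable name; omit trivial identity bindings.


{x2 ↦ (m (k (q)))}


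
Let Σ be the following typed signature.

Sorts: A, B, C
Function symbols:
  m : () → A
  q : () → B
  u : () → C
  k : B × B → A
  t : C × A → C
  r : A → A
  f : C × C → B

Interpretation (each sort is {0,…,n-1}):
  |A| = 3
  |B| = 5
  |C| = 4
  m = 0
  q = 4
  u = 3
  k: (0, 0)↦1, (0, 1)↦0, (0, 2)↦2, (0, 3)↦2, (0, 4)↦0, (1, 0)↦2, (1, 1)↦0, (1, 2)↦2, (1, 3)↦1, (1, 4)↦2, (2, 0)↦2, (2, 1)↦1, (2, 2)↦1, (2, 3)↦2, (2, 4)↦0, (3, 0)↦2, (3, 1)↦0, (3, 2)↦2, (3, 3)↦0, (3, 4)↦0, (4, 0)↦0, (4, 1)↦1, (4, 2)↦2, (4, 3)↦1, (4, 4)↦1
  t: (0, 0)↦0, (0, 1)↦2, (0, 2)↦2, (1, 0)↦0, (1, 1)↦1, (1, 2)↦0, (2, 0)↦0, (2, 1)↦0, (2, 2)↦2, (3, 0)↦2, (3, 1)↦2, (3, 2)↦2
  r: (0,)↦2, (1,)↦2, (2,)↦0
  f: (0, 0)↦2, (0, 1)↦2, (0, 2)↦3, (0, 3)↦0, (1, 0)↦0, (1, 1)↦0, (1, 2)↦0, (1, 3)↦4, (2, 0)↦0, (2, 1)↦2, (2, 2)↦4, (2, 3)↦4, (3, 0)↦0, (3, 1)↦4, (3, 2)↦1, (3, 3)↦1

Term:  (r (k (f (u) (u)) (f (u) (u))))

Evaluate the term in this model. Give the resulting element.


value = 2

  u = 3
  u = 3
  (f (u) (u)) = f(3, 3) = 1
  u = 3
  u = 3
  (f (u) (u)) = f(3, 3) = 1
  (k (f (u) (u)) (f (u) (u))) = k(1, 1) = 0
  (r (k (f (u) (u)) (f (u) (u)))) = r(0,) = 2


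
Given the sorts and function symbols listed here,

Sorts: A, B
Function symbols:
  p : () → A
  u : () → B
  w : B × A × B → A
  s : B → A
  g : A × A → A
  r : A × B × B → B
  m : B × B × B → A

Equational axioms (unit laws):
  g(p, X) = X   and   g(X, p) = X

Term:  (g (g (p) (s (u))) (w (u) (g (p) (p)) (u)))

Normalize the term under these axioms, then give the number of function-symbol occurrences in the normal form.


size = 7

1. (g (g (p) (s (u))) (w (u) (g (p) (p)) (u)))  →  (g (s (u)) (w (u) (g (p) (p)) (u)))
2. (g (s (u)) (w (u) (g (p) (p)) (u)))  →  (g (s (u)) (w (u) (p) (u)))
normal form: (g (s (u)) (w (u) (p) (u)))


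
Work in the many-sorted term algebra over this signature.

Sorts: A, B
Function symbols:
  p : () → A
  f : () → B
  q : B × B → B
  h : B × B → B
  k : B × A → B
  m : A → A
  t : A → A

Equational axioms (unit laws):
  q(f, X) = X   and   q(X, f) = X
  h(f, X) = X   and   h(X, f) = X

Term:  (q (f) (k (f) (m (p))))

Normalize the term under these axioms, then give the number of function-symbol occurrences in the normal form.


size = 4

1. (q (f) (k (f) (m (p))))  →  (k (f) (m (p)))
normal form: (k (f) (m (p)))


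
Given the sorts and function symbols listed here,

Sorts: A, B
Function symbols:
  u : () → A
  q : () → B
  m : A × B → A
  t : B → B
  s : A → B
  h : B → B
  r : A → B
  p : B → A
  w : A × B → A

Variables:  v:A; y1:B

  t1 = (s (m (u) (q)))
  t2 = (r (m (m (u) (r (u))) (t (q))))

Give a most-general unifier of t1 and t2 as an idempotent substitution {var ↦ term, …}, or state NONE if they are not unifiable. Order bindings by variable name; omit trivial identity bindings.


head clash or occurs-check failure — not unifiable

NONE (not unifiable)


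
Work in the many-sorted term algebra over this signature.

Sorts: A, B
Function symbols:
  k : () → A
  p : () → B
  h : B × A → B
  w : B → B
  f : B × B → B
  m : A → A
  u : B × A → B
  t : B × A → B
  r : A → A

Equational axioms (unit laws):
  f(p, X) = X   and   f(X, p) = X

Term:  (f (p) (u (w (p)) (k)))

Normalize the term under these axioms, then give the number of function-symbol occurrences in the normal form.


1. (f (p) (u (w (p)) (k)))  →  (u (w (p)) (k))
normal form: (u (w (p)) (k))

size = 4


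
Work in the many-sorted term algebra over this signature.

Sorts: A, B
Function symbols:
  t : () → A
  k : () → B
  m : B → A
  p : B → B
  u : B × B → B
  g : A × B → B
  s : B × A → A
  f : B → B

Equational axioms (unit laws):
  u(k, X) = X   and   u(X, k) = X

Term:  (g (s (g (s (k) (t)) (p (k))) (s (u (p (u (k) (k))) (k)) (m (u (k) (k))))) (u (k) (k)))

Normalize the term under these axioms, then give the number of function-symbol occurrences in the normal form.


1. (g (s (g (s (k) (t)) (p (k))) (s (u (p (u (k) (k))) (k)) (m (u (k) (k))))) (u (k) (k)))  →  (g (s (g (s (k) (t)) (p (k))) (s (p (u (k) (k))) (m (u (k) (k))))) (u (k) (k)))
2. (g (s (g (s (k) (t)) (p (k))) (s (p (u (k) (k))) (m (u (k) (k))))) (u (k) (k)))  →  (g (s (g (s (k) (t)) (p (k))) (s (p (k)) (m (u (k) (k))))) (u (k) (k)))
3. (g (s (g (s (k) (t)) (p (k))) (s (p (k)) (m (u (k) (k))))) (u (k) (k)))  →  (g (s (g (s (k) (t)) (p (k))) (s (p (k)) (m (k)))) (u (k) (k)))
4. (g (s (g (s (k) (t)) (p (k))) (s (p (k)) (m (k)))) (u (k) (k)))  →  (g (s (g (s (k) (t)) (p (k))) (s (p (k)) (m (k)))) (k))
normal form: (g (s (g (s (k) (t)) (p (k))) (s (p (k)) (m (k)))) (k))

size = 14


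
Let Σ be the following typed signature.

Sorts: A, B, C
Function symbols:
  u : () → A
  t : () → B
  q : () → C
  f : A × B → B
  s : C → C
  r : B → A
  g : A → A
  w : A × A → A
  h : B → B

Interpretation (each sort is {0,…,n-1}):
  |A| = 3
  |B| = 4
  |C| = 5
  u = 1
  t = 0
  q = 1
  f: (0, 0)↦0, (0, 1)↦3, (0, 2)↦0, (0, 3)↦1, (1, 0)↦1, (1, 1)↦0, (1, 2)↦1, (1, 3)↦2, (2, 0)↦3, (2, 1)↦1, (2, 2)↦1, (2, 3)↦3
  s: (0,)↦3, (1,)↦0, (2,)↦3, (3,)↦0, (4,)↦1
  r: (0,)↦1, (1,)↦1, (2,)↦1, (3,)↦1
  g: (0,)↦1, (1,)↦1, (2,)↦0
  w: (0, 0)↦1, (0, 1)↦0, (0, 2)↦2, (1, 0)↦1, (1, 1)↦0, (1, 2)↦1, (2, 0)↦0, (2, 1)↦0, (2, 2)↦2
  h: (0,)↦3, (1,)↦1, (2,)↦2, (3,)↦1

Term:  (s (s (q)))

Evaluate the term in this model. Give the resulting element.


value = 3

  q = 1
  (s (q)) = s(1,) = 0
  (s (s (q))) = s(0,) = 3


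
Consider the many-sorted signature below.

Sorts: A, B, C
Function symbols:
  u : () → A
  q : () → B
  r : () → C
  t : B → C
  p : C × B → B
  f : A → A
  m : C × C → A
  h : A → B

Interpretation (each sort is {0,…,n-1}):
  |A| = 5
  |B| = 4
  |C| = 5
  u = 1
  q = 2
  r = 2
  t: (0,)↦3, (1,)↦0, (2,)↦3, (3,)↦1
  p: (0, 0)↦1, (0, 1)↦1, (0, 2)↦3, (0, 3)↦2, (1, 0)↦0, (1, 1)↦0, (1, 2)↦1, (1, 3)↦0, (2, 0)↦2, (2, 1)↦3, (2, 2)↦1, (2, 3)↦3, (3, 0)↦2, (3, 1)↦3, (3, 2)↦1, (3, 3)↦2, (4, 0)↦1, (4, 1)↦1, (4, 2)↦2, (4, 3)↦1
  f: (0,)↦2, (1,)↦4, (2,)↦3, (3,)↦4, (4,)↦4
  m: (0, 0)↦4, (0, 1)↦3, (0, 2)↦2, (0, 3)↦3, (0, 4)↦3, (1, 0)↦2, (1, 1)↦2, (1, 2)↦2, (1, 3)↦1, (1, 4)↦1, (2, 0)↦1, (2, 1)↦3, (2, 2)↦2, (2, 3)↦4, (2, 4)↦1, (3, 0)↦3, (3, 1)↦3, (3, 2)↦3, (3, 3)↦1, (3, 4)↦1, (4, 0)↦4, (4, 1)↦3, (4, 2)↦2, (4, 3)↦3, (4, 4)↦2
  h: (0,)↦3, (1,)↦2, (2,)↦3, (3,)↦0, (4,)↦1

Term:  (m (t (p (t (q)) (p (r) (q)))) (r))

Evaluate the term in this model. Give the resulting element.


  q = 2
  (t (q)) = t(2,) = 3
  r = 2
  q = 2
  (p (r) (q)) = p(2, 2) = 1
  (p (t (q)) (p (r) (q))) = p(3, 1) = 3
  (t (p (t (q)) (p (r) (q)))) = t(3,) = 1
  r = 2
  (m (t (p (t (q)) (p (r) (q)))) (r)) = m(1, 2) = 2

value = 2


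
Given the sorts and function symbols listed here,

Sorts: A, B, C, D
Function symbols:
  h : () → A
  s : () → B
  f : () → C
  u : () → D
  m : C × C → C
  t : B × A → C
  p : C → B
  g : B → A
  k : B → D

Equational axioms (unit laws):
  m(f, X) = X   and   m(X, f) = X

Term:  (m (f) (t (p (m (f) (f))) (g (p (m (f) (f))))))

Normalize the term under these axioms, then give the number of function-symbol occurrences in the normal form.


1. (m (f) (t (p (m (f) (f))) (g (p (m (f) (f))))))  →  (t (p (m (f) (f))) (g (p (m (f) (f)))))
2. (t (p (m (f) (f))) (g (p (m (f) (f)))))  →  (t (p (f)) (g (p (m (f) (f)))))
3. (t (p (f)) (g (p (m (f) (f)))))  →  (t (p (f)) (g (p (f))))
normal form: (t (p (f)) (g (p (f))))

size = 6


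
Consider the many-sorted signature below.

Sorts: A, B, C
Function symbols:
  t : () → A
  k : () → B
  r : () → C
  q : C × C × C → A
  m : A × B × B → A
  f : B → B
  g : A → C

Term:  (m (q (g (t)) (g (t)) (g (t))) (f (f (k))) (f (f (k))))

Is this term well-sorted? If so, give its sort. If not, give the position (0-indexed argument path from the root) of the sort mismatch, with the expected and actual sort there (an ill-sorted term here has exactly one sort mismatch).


well-sorted; sort = A

      (t) : A
    (g (t)) : C
      (t) : A
    (g (t)) : C
      (t) : A
    (g (t)) : C
  (q (g (t)) (g (t)) (g (t))) : A
      (k) : B
    (f (k)) : B
  (f (f (k))) : B
      (k) : B
    (f (k)) : B
  (f (f (k))) : B
(m (q (g (t)) (g (t)) (g (t))) (f (f (k))) (f (f (k)))) : A


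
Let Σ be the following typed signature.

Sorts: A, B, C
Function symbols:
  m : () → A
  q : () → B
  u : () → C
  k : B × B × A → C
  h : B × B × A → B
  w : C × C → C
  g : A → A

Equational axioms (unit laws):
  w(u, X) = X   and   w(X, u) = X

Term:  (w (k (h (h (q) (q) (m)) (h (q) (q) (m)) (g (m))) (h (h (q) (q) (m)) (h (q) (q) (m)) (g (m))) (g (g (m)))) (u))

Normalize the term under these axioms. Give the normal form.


normal form = (k (h (h (q) (q) (m)) (h (q) (q) (m)) (g (m))) (h (h (q) (q) (m)) (h (q) (q) (m)) (g (m))) (g (g (m))))

1. (w (k (h (h (q) (q) (m)) (h (q) (q) (m)) (g (m))) (h (h (q) (q) (m)) (h (q) (q) (m)) (g (m))) (g (g (m)))) (u))  →  (k (h (h (q) (q) (m)) (h (q) (q) (m)) (g (m))) (h (h (q) (q) (m)) (h (q) (q) (m)) (g (m))) (g (g (m))))


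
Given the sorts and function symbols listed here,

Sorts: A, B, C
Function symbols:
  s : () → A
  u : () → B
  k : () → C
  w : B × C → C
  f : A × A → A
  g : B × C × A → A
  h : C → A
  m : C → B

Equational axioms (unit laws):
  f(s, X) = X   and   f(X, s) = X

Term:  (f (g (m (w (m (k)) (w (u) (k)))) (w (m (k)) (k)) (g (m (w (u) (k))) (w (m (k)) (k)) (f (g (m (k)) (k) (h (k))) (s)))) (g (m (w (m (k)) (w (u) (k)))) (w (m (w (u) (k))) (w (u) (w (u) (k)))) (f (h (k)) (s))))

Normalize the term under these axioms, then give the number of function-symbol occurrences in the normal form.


1. (f (g (m (w (m (k)) (w (u) (k)))) (w (m (k)) (k)) (g (m (w (u) (k))) (w (m (k)) (k)) (f (g (m (k)) (k) (h (k))) (s)))) (g (m (w (m (k)) (w (u) (k)))) (w (m (w (u) (k))) (w (u) (w (u) (k)))) (f (h (k)) (s))))  →  (f (g (m (w (m (k)) (w (u) (k)))) (w (m (k)) (k)) (g (m (w (u) (k))) (w (m (k)) (k)) (g (m (k)) (k) (h (k))))) (g (m (w (m (k)) (w (u) (k)))) (w (m (w (u) (k))) (w (u) (w (u) (k)))) (f (h (k)) (s))))
2. (f (g (m (w (m (k)) (w (u) (k)))) (w (m (k)) (k)) (g (m (w (u) (k))) (w (m (k)) (k)) (g (m (k)) (k) (h (k))))) (g (m (w (m (k)) (w (u) (k)))) (w (m (w (u) (k))) (w (u) (w (u) (k)))) (f (h (k)) (s))))  →  (f (g (m (w (m (k)) (w (u) (k)))) (w (m (k)) (k)) (g (m (w (u) (k))) (w (m (k)) (k)) (g (m (k)) (k) (h (k))))) (g (m (w (m (k)) (w (u) (k)))) (w (m (w (u) (k))) (w (u) (w (u) (k)))) (h (k))))
normal form: (f (g (m (w (m (k)) (w (u) (k)))) (w (m (k)) (k)) (g (m (w (u) (k))) (w (m (k)) (k)) (g (m (k)) (k) (h (k))))) (g (m (w (m (k)) (w (u) (k)))) (w (m (w (u) (k))) (w (u) (w (u) (k)))) (h (k))))

size = 48


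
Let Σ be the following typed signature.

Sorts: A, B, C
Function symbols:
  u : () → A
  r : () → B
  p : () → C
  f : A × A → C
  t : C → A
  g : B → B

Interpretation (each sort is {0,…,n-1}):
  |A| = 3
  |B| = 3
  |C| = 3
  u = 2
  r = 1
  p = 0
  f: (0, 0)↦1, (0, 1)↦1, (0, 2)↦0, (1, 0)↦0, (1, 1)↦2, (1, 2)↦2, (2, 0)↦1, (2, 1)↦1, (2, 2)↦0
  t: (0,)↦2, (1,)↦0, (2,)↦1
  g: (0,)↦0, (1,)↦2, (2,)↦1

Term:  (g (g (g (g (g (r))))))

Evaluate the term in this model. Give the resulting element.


value = 2

  r = 1
  (g (r)) = g(1,) = 2
  (g (g (r))) = g(2,) = 1
  (g (g (g (r)))) = g(1,) = 2
  (g (g (g (g (r))))) = g(2,) = 1
  (g (g (g (g (g (r)))))) = g(1,) = 2


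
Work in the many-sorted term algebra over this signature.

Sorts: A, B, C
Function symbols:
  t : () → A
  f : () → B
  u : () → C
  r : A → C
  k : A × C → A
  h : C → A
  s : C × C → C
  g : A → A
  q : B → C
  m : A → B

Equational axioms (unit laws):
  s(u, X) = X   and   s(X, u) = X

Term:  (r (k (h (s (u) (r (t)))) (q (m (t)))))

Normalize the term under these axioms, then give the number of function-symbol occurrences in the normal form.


1. (r (k (h (s (u) (r (t)))) (q (m (t)))))  →  (r (k (h (r (t))) (q (m (t)))))
normal form: (r (k (h (r (t))) (q (m (t)))))

size = 8


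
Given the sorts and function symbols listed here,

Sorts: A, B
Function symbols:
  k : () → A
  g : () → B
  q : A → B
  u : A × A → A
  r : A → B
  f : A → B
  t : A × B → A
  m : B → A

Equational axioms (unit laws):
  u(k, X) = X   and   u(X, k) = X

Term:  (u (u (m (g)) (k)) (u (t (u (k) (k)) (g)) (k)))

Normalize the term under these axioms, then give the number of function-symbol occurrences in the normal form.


size = 6

1. (u (u (m (g)) (k)) (u (t (u (k) (k)) (g)) (k)))  →  (u (m (g)) (u (t (u (k) (k)) (g)) (k)))
2. (u (m (g)) (u (t (u (k) (k)) (g)) (k)))  →  (u (m (g)) (t (u (k) (k)) (g)))
3. (u (m (g)) (t (u (k) (k)) (g)))  →  (u (m (g)) (t (k) (g)))
normal form: (u (m (g)) (t (k) (g)))


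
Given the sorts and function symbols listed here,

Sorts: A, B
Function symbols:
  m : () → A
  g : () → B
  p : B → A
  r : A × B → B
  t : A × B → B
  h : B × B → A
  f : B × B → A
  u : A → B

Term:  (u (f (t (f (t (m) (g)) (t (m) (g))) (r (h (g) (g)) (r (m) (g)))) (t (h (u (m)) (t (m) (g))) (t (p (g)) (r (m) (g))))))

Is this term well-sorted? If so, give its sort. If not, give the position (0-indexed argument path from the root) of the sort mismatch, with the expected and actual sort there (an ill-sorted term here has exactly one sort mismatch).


well-sorted; sort = B

          (m) : A
          (g) : B
        (t (m) (g)) : B
          (m) : A
          (g) : B
        (t (m) (g)) : B
      (f (t (m) (g)) (t (m) (g))) : A
          (g) : B
          (g) : B
        (h (g) (g)) : A
          (m) : A
          (g) : B
        (r (m) (g)) : B
      (r (h (g) (g)) (r (m) (g))) : B
    (t (f (t (m) (g)) (t (m) (g))) (r (h (g) (g)) (r (m) (g)))) : B
          (m) : A
        (u (m)) : B
          (m) : A
          (g) : B
        (t (m) (g)) : B
      (h (u (m)) (t (m) (g))) : A
          (g) : B
        (p (g)) : A
          (m) : A
          (g) : B
        (r (m) (g)) : B
      (t (p (g)) (r (m) (g))) : B
    (t (h (u (m)) (t (m) (g))) (t (p (g)) (r (m) (g)))) : B
  (f (t (f (t (m) (g)) (t (m) (g))) (r (h (g) (g)) (r (m) (g)))) (t (h (u (m)) (t (m) (g))) (t (p (g)) (r (m) (g))))) : A
(u (f (t (f (t (m) (g)) (t (m) (g))) (r (h (g) (g)) (r (m) (g)))) (t (h (u (m)) (t (m) (g))) (t (p (g)) (r (m) (g)))))) : B
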